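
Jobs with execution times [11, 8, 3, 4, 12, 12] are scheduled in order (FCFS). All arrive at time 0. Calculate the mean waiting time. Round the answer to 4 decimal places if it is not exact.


FCFS order (as given): [11, 8, 3, 4, 12, 12]
Waiting times:
  Job 1: wait = 0
  Job 2: wait = 11
  Job 3: wait = 19
  Job 4: wait = 22
  Job 5: wait = 26
  Job 6: wait = 38
Sum of waiting times = 116
Average waiting time = 116/6 = 19.3333

19.3333


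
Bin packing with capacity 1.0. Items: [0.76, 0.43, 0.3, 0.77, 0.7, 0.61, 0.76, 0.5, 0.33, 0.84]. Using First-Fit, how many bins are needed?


Place items sequentially using First-Fit:
  Item 0.76 -> new Bin 1
  Item 0.43 -> new Bin 2
  Item 0.3 -> Bin 2 (now 0.73)
  Item 0.77 -> new Bin 3
  Item 0.7 -> new Bin 4
  Item 0.61 -> new Bin 5
  Item 0.76 -> new Bin 6
  Item 0.5 -> new Bin 7
  Item 0.33 -> Bin 5 (now 0.94)
  Item 0.84 -> new Bin 8
Total bins used = 8

8


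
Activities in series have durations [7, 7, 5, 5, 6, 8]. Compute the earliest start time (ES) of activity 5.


Activity 5 starts after activities 1 through 4 complete.
Predecessor durations: [7, 7, 5, 5]
ES = 7 + 7 + 5 + 5 = 24

24


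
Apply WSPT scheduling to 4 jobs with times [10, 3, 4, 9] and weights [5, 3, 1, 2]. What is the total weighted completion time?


Compute p/w ratios and sort ascending (WSPT): [(3, 3), (10, 5), (4, 1), (9, 2)]
Compute weighted completion times:
  Job (p=3,w=3): C=3, w*C=3*3=9
  Job (p=10,w=5): C=13, w*C=5*13=65
  Job (p=4,w=1): C=17, w*C=1*17=17
  Job (p=9,w=2): C=26, w*C=2*26=52
Total weighted completion time = 143

143


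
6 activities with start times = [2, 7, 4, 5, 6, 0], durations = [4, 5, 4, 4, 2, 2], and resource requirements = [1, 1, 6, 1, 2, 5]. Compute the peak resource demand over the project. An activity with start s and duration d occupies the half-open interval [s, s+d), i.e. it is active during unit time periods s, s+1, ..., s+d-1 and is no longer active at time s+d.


Each activity i is active on [start_i, start_i + duration_i).
Compute total resource usage per time slot:
  t=0: active resources = [5], total = 5
  t=1: active resources = [5], total = 5
  t=2: active resources = [1], total = 1
  t=3: active resources = [1], total = 1
  t=4: active resources = [1, 6], total = 7
  t=5: active resources = [1, 6, 1], total = 8
  t=6: active resources = [6, 1, 2], total = 9
  t=7: active resources = [1, 6, 1, 2], total = 10
  t=8: active resources = [1, 1], total = 2
  t=9: active resources = [1], total = 1
  t=10: active resources = [1], total = 1
  t=11: active resources = [1], total = 1
Peak resource demand = 10

10


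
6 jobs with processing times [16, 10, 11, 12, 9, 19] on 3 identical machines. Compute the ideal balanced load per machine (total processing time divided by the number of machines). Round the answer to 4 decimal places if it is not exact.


Total processing time = 16 + 10 + 11 + 12 + 9 + 19 = 77
Number of machines = 3
Ideal balanced load = 77 / 3 = 25.6667

25.6667


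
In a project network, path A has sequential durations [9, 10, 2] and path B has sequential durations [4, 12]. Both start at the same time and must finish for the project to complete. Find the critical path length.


Path A total = 9 + 10 + 2 = 21
Path B total = 4 + 12 = 16
Critical path = longest path = max(21, 16) = 21

21


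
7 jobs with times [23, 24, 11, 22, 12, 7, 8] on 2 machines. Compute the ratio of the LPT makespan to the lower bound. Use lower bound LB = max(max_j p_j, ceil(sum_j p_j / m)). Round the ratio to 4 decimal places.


LPT order: [24, 23, 22, 12, 11, 8, 7]
Machine loads after assignment: [54, 53]
LPT makespan = 54
Lower bound = max(max_job, ceil(total/2)) = max(24, 54) = 54
Ratio = 54 / 54 = 1.0

1.0


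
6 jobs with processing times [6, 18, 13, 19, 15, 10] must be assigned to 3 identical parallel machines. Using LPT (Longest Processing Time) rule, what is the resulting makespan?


Sort jobs in decreasing order (LPT): [19, 18, 15, 13, 10, 6]
Assign each job to the least loaded machine:
  Machine 1: jobs [19, 6], load = 25
  Machine 2: jobs [18, 10], load = 28
  Machine 3: jobs [15, 13], load = 28
Makespan = max load = 28

28


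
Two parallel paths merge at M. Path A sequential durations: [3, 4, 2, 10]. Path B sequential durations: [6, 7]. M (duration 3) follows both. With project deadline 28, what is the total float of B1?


Forward pass: ES(B1) = sum of predecessors on chain B = 0
EF = ES + duration = 0 + 6 = 6
Backward pass: LF(M) = deadline = 28; LS(M) = 28 - 3 = 25
LF(B1) = LS(M) - sum(successors on chain B) = 25 - 7 = 18
LS = LF - duration = 18 - 6 = 12
Total float = LS - ES = 12 - 0 = 12

12


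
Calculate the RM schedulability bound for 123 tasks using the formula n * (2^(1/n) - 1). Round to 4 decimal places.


Compute 2^(1/123) = 1.0056512513
Subtract 1: 1.0056512513 - 1 = 0.0056512513
Multiply by n: 123 * 0.0056512513 = 0.6951039099
Round to 4 dp: 0.6951

0.6951


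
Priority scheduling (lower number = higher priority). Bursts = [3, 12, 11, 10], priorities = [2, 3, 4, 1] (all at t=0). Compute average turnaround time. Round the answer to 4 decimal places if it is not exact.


Sort by priority (ascending = highest first):
Order: [(1, 10), (2, 3), (3, 12), (4, 11)]
Completion times:
  Priority 1, burst=10, C=10
  Priority 2, burst=3, C=13
  Priority 3, burst=12, C=25
  Priority 4, burst=11, C=36
Average turnaround = 84/4 = 21.0

21.0


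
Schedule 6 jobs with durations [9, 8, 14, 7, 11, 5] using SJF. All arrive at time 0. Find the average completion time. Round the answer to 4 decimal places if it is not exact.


SJF order (ascending): [5, 7, 8, 9, 11, 14]
Completion times:
  Job 1: burst=5, C=5
  Job 2: burst=7, C=12
  Job 3: burst=8, C=20
  Job 4: burst=9, C=29
  Job 5: burst=11, C=40
  Job 6: burst=14, C=54
Average completion = 160/6 = 26.6667

26.6667


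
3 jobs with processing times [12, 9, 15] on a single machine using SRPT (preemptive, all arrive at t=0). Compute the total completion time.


Since all jobs arrive at t=0, SRPT equals SPT ordering.
SPT order: [9, 12, 15]
Completion times:
  Job 1: p=9, C=9
  Job 2: p=12, C=21
  Job 3: p=15, C=36
Total completion time = 9 + 21 + 36 = 66

66


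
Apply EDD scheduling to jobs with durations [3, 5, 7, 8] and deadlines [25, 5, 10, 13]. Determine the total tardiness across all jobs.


Sort by due date (EDD order): [(5, 5), (7, 10), (8, 13), (3, 25)]
Compute completion times and tardiness:
  Job 1: p=5, d=5, C=5, tardiness=max(0,5-5)=0
  Job 2: p=7, d=10, C=12, tardiness=max(0,12-10)=2
  Job 3: p=8, d=13, C=20, tardiness=max(0,20-13)=7
  Job 4: p=3, d=25, C=23, tardiness=max(0,23-25)=0
Total tardiness = 9

9


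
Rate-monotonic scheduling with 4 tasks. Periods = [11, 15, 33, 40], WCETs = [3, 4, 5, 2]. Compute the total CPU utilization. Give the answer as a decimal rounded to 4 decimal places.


Compute individual utilizations (exact fractions):
  Task 1: C/T = 3/11 (approx. 0.2727)
  Task 2: C/T = 4/15 (approx. 0.2667)
  Task 3: C/T = 5/33 (approx. 0.1515)
  Task 4: C/T = 2/40 = 1/20 (approx. 0.05)
Total utilization U = 3/11 + 4/15 + 5/33 + 1/20 = 163/220
Rounded to 4 decimal places: U = 0.7409
RM (Liu & Layland) bound for 4 tasks = 0.756828; compare with U = 163/220 (approx. 0.740909)
U <= bound, so schedulable by RM sufficient condition.

0.7409


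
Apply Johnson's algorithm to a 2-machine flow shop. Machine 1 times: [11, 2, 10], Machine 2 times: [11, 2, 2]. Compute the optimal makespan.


Apply Johnson's rule:
  Group 1 (a <= b): [(2, 2, 2), (1, 11, 11)]
  Group 2 (a > b): [(3, 10, 2)]
Optimal job order: [2, 1, 3]
Schedule:
  Job 2: M1 done at 2, M2 done at 4
  Job 1: M1 done at 13, M2 done at 24
  Job 3: M1 done at 23, M2 done at 26
Makespan = 26

26


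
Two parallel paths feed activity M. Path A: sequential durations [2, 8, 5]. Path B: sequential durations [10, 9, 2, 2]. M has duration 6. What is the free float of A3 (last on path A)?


ES(A3) = sum of predecessors on chain A = 10
EF(A3) = ES + duration = 10 + 5 = 15
Successor of A3 is M. ES(M) = max(sum(A), sum(B)) = max(15, 23) = 23
Free float = ES(successor) - EF(current) = 23 - 15 = 8

8


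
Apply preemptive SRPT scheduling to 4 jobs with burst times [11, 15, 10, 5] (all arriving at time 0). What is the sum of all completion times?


Since all jobs arrive at t=0, SRPT equals SPT ordering.
SPT order: [5, 10, 11, 15]
Completion times:
  Job 1: p=5, C=5
  Job 2: p=10, C=15
  Job 3: p=11, C=26
  Job 4: p=15, C=41
Total completion time = 5 + 15 + 26 + 41 = 87

87


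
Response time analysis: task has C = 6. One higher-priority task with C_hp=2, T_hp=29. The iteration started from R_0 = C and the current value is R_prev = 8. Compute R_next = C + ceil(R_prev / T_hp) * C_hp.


R_next = C + ceil(R_prev / T_hp) * C_hp
ceil(8 / 29) = ceil(0.2759) = 1
Interference = 1 * 2 = 2
R_next = 6 + 2 = 8
R_next = R_prev, so the iteration has converged (response time = 8).

8


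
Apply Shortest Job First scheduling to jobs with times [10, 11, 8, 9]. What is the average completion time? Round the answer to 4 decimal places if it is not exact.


SJF order (ascending): [8, 9, 10, 11]
Completion times:
  Job 1: burst=8, C=8
  Job 2: burst=9, C=17
  Job 3: burst=10, C=27
  Job 4: burst=11, C=38
Average completion = 90/4 = 22.5

22.5


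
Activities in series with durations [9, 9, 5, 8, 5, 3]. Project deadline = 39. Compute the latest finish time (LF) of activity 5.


LF(activity 5) = deadline - sum of successor durations
Successors: activities 6 through 6 with durations [3]
Sum of successor durations = 3
LF = 39 - 3 = 36

36


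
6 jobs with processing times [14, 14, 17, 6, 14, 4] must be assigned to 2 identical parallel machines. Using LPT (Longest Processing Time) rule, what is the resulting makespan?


Sort jobs in decreasing order (LPT): [17, 14, 14, 14, 6, 4]
Assign each job to the least loaded machine:
  Machine 1: jobs [17, 14, 4], load = 35
  Machine 2: jobs [14, 14, 6], load = 34
Makespan = max load = 35

35


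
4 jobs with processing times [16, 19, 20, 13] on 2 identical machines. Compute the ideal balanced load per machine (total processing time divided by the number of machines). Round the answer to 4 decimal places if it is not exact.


Total processing time = 16 + 19 + 20 + 13 = 68
Number of machines = 2
Ideal balanced load = 68 / 2 = 34.0

34.0


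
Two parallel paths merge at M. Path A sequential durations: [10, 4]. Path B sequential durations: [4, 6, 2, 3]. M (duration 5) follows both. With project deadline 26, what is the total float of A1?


Forward pass: ES(A1) = sum of predecessors on chain A = 0
EF = ES + duration = 0 + 10 = 10
Backward pass: LF(M) = deadline = 26; LS(M) = 26 - 5 = 21
LF(A1) = LS(M) - sum(successors on chain A) = 21 - 4 = 17
LS = LF - duration = 17 - 10 = 7
Total float = LS - ES = 7 - 0 = 7

7


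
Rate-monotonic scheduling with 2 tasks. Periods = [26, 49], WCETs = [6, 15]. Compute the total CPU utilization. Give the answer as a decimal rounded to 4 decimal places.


Compute individual utilizations (exact fractions):
  Task 1: C/T = 6/26 = 3/13 (approx. 0.2308)
  Task 2: C/T = 15/49 (approx. 0.3061)
Total utilization U = 3/13 + 15/49 = 342/637
Rounded to 4 decimal places: U = 0.5369
RM (Liu & Layland) bound for 2 tasks = 0.828427; compare with U = 342/637 (approx. 0.536892)
U <= bound, so schedulable by RM sufficient condition.

0.5369


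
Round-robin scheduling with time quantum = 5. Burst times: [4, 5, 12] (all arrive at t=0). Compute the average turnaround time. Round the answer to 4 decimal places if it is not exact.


Time quantum = 5
Execution trace:
  J1 runs 4 units, time = 4
  J2 runs 5 units, time = 9
  J3 runs 5 units, time = 14
  J3 runs 5 units, time = 19
  J3 runs 2 units, time = 21
Finish times: [4, 9, 21]
Average turnaround = 34/3 = 11.3333

11.3333


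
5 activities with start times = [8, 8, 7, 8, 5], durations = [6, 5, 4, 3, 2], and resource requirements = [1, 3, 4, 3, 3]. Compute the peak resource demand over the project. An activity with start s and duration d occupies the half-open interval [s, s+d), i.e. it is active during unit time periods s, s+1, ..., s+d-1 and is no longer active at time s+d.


Each activity i is active on [start_i, start_i + duration_i).
Compute total resource usage per time slot:
  t=0: active resources = [], total = 0
  t=1: active resources = [], total = 0
  t=2: active resources = [], total = 0
  t=3: active resources = [], total = 0
  t=4: active resources = [], total = 0
  t=5: active resources = [3], total = 3
  t=6: active resources = [3], total = 3
  t=7: active resources = [4], total = 4
  t=8: active resources = [1, 3, 4, 3], total = 11
  t=9: active resources = [1, 3, 4, 3], total = 11
  t=10: active resources = [1, 3, 4, 3], total = 11
  t=11: active resources = [1, 3], total = 4
  t=12: active resources = [1, 3], total = 4
  t=13: active resources = [1], total = 1
Peak resource demand = 11

11


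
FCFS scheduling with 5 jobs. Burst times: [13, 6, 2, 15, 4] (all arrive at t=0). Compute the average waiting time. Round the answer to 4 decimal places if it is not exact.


FCFS order (as given): [13, 6, 2, 15, 4]
Waiting times:
  Job 1: wait = 0
  Job 2: wait = 13
  Job 3: wait = 19
  Job 4: wait = 21
  Job 5: wait = 36
Sum of waiting times = 89
Average waiting time = 89/5 = 17.8

17.8


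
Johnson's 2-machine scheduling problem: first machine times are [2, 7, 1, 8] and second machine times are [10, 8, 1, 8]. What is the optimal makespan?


Apply Johnson's rule:
  Group 1 (a <= b): [(3, 1, 1), (1, 2, 10), (2, 7, 8), (4, 8, 8)]
  Group 2 (a > b): []
Optimal job order: [3, 1, 2, 4]
Schedule:
  Job 3: M1 done at 1, M2 done at 2
  Job 1: M1 done at 3, M2 done at 13
  Job 2: M1 done at 10, M2 done at 21
  Job 4: M1 done at 18, M2 done at 29
Makespan = 29

29


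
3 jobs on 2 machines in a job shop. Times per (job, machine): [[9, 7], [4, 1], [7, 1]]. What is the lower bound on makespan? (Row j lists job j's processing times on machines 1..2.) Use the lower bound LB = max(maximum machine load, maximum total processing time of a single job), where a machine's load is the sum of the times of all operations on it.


Machine loads:
  Machine 1: 9 + 4 + 7 = 20
  Machine 2: 7 + 1 + 1 = 9
Max machine load = 20
Job totals:
  Job 1: 16
  Job 2: 5
  Job 3: 8
Max job total = 16
Lower bound = max(20, 16) = 20

20


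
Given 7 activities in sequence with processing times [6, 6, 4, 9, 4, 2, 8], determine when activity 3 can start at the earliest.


Activity 3 starts after activities 1 through 2 complete.
Predecessor durations: [6, 6]
ES = 6 + 6 = 12

12


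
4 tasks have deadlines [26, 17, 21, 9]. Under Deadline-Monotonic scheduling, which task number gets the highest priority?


Sort tasks by relative deadline (ascending):
  Task 4: deadline = 9
  Task 2: deadline = 17
  Task 3: deadline = 21
  Task 1: deadline = 26
Priority order (highest first): [4, 2, 3, 1]
Highest priority task = 4

4


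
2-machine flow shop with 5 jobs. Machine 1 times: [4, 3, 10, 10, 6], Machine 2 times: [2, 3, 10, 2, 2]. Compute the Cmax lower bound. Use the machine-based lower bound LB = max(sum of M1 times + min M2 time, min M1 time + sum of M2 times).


LB1 = sum(M1 times) + min(M2 times) = 33 + 2 = 35
LB2 = min(M1 times) + sum(M2 times) = 3 + 19 = 22
Lower bound = max(LB1, LB2) = max(35, 22) = 35

35


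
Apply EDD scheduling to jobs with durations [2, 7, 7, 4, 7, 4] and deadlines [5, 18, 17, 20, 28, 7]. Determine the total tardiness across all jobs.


Sort by due date (EDD order): [(2, 5), (4, 7), (7, 17), (7, 18), (4, 20), (7, 28)]
Compute completion times and tardiness:
  Job 1: p=2, d=5, C=2, tardiness=max(0,2-5)=0
  Job 2: p=4, d=7, C=6, tardiness=max(0,6-7)=0
  Job 3: p=7, d=17, C=13, tardiness=max(0,13-17)=0
  Job 4: p=7, d=18, C=20, tardiness=max(0,20-18)=2
  Job 5: p=4, d=20, C=24, tardiness=max(0,24-20)=4
  Job 6: p=7, d=28, C=31, tardiness=max(0,31-28)=3
Total tardiness = 9

9


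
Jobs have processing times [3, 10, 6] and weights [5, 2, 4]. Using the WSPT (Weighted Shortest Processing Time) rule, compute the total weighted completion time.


Compute p/w ratios and sort ascending (WSPT): [(3, 5), (6, 4), (10, 2)]
Compute weighted completion times:
  Job (p=3,w=5): C=3, w*C=5*3=15
  Job (p=6,w=4): C=9, w*C=4*9=36
  Job (p=10,w=2): C=19, w*C=2*19=38
Total weighted completion time = 89

89


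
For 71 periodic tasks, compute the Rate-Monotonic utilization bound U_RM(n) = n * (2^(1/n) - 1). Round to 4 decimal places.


Compute 2^(1/71) = 1.0098104463
Subtract 1: 1.0098104463 - 1 = 0.0098104463
Multiply by n: 71 * 0.0098104463 = 0.6965416873
Round to 4 dp: 0.6965

0.6965


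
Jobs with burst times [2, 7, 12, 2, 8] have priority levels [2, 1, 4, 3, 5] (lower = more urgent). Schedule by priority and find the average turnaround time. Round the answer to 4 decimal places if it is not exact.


Sort by priority (ascending = highest first):
Order: [(1, 7), (2, 2), (3, 2), (4, 12), (5, 8)]
Completion times:
  Priority 1, burst=7, C=7
  Priority 2, burst=2, C=9
  Priority 3, burst=2, C=11
  Priority 4, burst=12, C=23
  Priority 5, burst=8, C=31
Average turnaround = 81/5 = 16.2

16.2


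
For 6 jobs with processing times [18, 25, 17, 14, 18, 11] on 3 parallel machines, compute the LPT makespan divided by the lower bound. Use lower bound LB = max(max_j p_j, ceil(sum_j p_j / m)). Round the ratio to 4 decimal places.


LPT order: [25, 18, 18, 17, 14, 11]
Machine loads after assignment: [36, 35, 32]
LPT makespan = 36
Lower bound = max(max_job, ceil(total/3)) = max(25, 35) = 35
Ratio = 36 / 35 = 1.0286

1.0286


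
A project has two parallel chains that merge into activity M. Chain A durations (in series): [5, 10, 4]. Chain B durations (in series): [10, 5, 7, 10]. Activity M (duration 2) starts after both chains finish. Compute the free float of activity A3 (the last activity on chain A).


ES(A3) = sum of predecessors on chain A = 15
EF(A3) = ES + duration = 15 + 4 = 19
Successor of A3 is M. ES(M) = max(sum(A), sum(B)) = max(19, 32) = 32
Free float = ES(successor) - EF(current) = 32 - 19 = 13

13


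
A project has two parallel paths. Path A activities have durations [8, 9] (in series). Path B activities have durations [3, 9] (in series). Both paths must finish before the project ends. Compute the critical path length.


Path A total = 8 + 9 = 17
Path B total = 3 + 9 = 12
Critical path = longest path = max(17, 12) = 17

17


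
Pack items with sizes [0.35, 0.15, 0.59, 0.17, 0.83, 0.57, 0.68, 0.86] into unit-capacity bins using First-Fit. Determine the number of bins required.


Place items sequentially using First-Fit:
  Item 0.35 -> new Bin 1
  Item 0.15 -> Bin 1 (now 0.5)
  Item 0.59 -> new Bin 2
  Item 0.17 -> Bin 1 (now 0.67)
  Item 0.83 -> new Bin 3
  Item 0.57 -> new Bin 4
  Item 0.68 -> new Bin 5
  Item 0.86 -> new Bin 6
Total bins used = 6

6


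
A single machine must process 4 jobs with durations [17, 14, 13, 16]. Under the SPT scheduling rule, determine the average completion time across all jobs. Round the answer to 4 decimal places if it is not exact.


Sort jobs by processing time (SPT order): [13, 14, 16, 17]
Compute completion times sequentially:
  Job 1: processing = 13, completes at 13
  Job 2: processing = 14, completes at 27
  Job 3: processing = 16, completes at 43
  Job 4: processing = 17, completes at 60
Sum of completion times = 143
Average completion time = 143/4 = 35.75

35.75


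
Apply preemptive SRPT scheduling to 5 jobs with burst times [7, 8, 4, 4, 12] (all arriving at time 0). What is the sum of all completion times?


Since all jobs arrive at t=0, SRPT equals SPT ordering.
SPT order: [4, 4, 7, 8, 12]
Completion times:
  Job 1: p=4, C=4
  Job 2: p=4, C=8
  Job 3: p=7, C=15
  Job 4: p=8, C=23
  Job 5: p=12, C=35
Total completion time = 4 + 8 + 15 + 23 + 35 = 85

85


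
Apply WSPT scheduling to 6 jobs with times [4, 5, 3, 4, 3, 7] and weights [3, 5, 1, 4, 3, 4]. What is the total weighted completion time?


Compute p/w ratios and sort ascending (WSPT): [(5, 5), (4, 4), (3, 3), (4, 3), (7, 4), (3, 1)]
Compute weighted completion times:
  Job (p=5,w=5): C=5, w*C=5*5=25
  Job (p=4,w=4): C=9, w*C=4*9=36
  Job (p=3,w=3): C=12, w*C=3*12=36
  Job (p=4,w=3): C=16, w*C=3*16=48
  Job (p=7,w=4): C=23, w*C=4*23=92
  Job (p=3,w=1): C=26, w*C=1*26=26
Total weighted completion time = 263

263


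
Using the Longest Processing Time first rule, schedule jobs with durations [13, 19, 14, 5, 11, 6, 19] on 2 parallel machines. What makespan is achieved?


Sort jobs in decreasing order (LPT): [19, 19, 14, 13, 11, 6, 5]
Assign each job to the least loaded machine:
  Machine 1: jobs [19, 14, 6, 5], load = 44
  Machine 2: jobs [19, 13, 11], load = 43
Makespan = max load = 44

44


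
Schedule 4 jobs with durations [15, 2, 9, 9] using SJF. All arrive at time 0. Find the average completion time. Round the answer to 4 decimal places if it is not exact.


SJF order (ascending): [2, 9, 9, 15]
Completion times:
  Job 1: burst=2, C=2
  Job 2: burst=9, C=11
  Job 3: burst=9, C=20
  Job 4: burst=15, C=35
Average completion = 68/4 = 17.0

17.0


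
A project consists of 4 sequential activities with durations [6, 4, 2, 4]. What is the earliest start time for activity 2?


Activity 2 starts after activities 1 through 1 complete.
Predecessor durations: [6]
ES = 6 = 6

6


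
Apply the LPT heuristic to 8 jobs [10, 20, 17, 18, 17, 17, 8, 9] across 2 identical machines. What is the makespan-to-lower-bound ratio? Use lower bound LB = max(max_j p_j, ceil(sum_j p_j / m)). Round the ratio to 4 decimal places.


LPT order: [20, 18, 17, 17, 17, 10, 9, 8]
Machine loads after assignment: [56, 60]
LPT makespan = 60
Lower bound = max(max_job, ceil(total/2)) = max(20, 58) = 58
Ratio = 60 / 58 = 1.0345

1.0345


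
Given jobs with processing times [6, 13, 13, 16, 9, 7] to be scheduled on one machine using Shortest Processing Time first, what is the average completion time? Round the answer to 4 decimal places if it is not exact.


Sort jobs by processing time (SPT order): [6, 7, 9, 13, 13, 16]
Compute completion times sequentially:
  Job 1: processing = 6, completes at 6
  Job 2: processing = 7, completes at 13
  Job 3: processing = 9, completes at 22
  Job 4: processing = 13, completes at 35
  Job 5: processing = 13, completes at 48
  Job 6: processing = 16, completes at 64
Sum of completion times = 188
Average completion time = 188/6 = 31.3333

31.3333


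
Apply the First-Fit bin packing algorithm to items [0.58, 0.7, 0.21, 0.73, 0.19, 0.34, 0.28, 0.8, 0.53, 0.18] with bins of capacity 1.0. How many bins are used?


Place items sequentially using First-Fit:
  Item 0.58 -> new Bin 1
  Item 0.7 -> new Bin 2
  Item 0.21 -> Bin 1 (now 0.79)
  Item 0.73 -> new Bin 3
  Item 0.19 -> Bin 1 (now 0.98)
  Item 0.34 -> new Bin 4
  Item 0.28 -> Bin 2 (now 0.98)
  Item 0.8 -> new Bin 5
  Item 0.53 -> Bin 4 (now 0.87)
  Item 0.18 -> Bin 3 (now 0.91)
Total bins used = 5

5


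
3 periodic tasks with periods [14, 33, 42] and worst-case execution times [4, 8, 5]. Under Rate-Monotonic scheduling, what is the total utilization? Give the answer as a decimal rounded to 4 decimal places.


Compute individual utilizations (exact fractions):
  Task 1: C/T = 4/14 = 2/7 (approx. 0.2857)
  Task 2: C/T = 8/33 (approx. 0.2424)
  Task 3: C/T = 5/42 (approx. 0.119)
Total utilization U = 2/7 + 8/33 + 5/42 = 299/462
Rounded to 4 decimal places: U = 0.6472
RM (Liu & Layland) bound for 3 tasks = 0.779763; compare with U = 299/462 (approx. 0.647186)
U <= bound, so schedulable by RM sufficient condition.

0.6472


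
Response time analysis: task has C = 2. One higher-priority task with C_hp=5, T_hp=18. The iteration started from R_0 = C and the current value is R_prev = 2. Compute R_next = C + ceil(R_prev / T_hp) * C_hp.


R_next = C + ceil(R_prev / T_hp) * C_hp
ceil(2 / 18) = ceil(0.1111) = 1
Interference = 1 * 5 = 5
R_next = 2 + 5 = 7

7


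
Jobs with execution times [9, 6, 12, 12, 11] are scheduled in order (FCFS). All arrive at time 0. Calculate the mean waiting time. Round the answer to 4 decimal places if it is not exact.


FCFS order (as given): [9, 6, 12, 12, 11]
Waiting times:
  Job 1: wait = 0
  Job 2: wait = 9
  Job 3: wait = 15
  Job 4: wait = 27
  Job 5: wait = 39
Sum of waiting times = 90
Average waiting time = 90/5 = 18.0

18.0


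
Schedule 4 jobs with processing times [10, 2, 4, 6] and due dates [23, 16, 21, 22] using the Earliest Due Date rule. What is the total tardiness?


Sort by due date (EDD order): [(2, 16), (4, 21), (6, 22), (10, 23)]
Compute completion times and tardiness:
  Job 1: p=2, d=16, C=2, tardiness=max(0,2-16)=0
  Job 2: p=4, d=21, C=6, tardiness=max(0,6-21)=0
  Job 3: p=6, d=22, C=12, tardiness=max(0,12-22)=0
  Job 4: p=10, d=23, C=22, tardiness=max(0,22-23)=0
Total tardiness = 0

0


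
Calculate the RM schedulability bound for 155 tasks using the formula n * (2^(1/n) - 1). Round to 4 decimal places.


Compute 2^(1/155) = 1.0044819312
Subtract 1: 1.0044819312 - 1 = 0.0044819312
Multiply by n: 155 * 0.0044819312 = 0.6946993360
Round to 4 dp: 0.6947

0.6947


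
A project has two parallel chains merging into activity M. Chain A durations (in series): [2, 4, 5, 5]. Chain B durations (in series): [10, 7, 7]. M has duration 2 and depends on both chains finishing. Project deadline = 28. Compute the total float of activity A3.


Forward pass: ES(A3) = sum of predecessors on chain A = 6
EF = ES + duration = 6 + 5 = 11
Backward pass: LF(M) = deadline = 28; LS(M) = 28 - 2 = 26
LF(A3) = LS(M) - sum(successors on chain A) = 26 - 5 = 21
LS = LF - duration = 21 - 5 = 16
Total float = LS - ES = 16 - 6 = 10

10


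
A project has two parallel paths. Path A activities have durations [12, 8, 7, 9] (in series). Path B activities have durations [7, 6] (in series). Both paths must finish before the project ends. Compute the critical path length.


Path A total = 12 + 8 + 7 + 9 = 36
Path B total = 7 + 6 = 13
Critical path = longest path = max(36, 13) = 36

36


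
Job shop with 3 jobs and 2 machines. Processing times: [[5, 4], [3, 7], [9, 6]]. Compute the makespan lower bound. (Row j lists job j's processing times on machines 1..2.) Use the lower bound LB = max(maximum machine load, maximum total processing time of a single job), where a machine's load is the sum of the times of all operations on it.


Machine loads:
  Machine 1: 5 + 3 + 9 = 17
  Machine 2: 4 + 7 + 6 = 17
Max machine load = 17
Job totals:
  Job 1: 9
  Job 2: 10
  Job 3: 15
Max job total = 15
Lower bound = max(17, 15) = 17

17


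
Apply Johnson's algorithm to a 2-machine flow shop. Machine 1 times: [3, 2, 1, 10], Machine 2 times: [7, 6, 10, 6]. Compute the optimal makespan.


Apply Johnson's rule:
  Group 1 (a <= b): [(3, 1, 10), (2, 2, 6), (1, 3, 7)]
  Group 2 (a > b): [(4, 10, 6)]
Optimal job order: [3, 2, 1, 4]
Schedule:
  Job 3: M1 done at 1, M2 done at 11
  Job 2: M1 done at 3, M2 done at 17
  Job 1: M1 done at 6, M2 done at 24
  Job 4: M1 done at 16, M2 done at 30
Makespan = 30

30


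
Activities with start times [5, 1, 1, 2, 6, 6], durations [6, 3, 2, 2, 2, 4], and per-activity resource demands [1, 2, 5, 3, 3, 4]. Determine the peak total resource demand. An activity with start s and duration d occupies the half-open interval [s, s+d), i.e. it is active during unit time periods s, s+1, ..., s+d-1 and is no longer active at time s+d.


Each activity i is active on [start_i, start_i + duration_i).
Compute total resource usage per time slot:
  t=0: active resources = [], total = 0
  t=1: active resources = [2, 5], total = 7
  t=2: active resources = [2, 5, 3], total = 10
  t=3: active resources = [2, 3], total = 5
  t=4: active resources = [], total = 0
  t=5: active resources = [1], total = 1
  t=6: active resources = [1, 3, 4], total = 8
  t=7: active resources = [1, 3, 4], total = 8
  t=8: active resources = [1, 4], total = 5
  t=9: active resources = [1, 4], total = 5
  t=10: active resources = [1], total = 1
Peak resource demand = 10

10


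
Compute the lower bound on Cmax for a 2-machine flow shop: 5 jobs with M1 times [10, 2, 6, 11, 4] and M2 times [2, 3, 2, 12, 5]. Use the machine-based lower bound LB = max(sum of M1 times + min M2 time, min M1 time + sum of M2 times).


LB1 = sum(M1 times) + min(M2 times) = 33 + 2 = 35
LB2 = min(M1 times) + sum(M2 times) = 2 + 24 = 26
Lower bound = max(LB1, LB2) = max(35, 26) = 35

35


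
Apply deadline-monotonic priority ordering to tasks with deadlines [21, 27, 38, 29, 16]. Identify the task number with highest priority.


Sort tasks by relative deadline (ascending):
  Task 5: deadline = 16
  Task 1: deadline = 21
  Task 2: deadline = 27
  Task 4: deadline = 29
  Task 3: deadline = 38
Priority order (highest first): [5, 1, 2, 4, 3]
Highest priority task = 5

5


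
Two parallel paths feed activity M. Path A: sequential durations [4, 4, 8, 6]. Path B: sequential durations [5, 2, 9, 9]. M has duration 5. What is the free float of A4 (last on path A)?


ES(A4) = sum of predecessors on chain A = 16
EF(A4) = ES + duration = 16 + 6 = 22
Successor of A4 is M. ES(M) = max(sum(A), sum(B)) = max(22, 25) = 25
Free float = ES(successor) - EF(current) = 25 - 22 = 3

3


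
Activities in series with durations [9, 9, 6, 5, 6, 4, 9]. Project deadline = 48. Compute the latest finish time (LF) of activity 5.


LF(activity 5) = deadline - sum of successor durations
Successors: activities 6 through 7 with durations [4, 9]
Sum of successor durations = 13
LF = 48 - 13 = 35

35


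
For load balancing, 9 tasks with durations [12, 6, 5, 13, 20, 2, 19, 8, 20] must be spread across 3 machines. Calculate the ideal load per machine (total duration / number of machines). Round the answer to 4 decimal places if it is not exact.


Total processing time = 12 + 6 + 5 + 13 + 20 + 2 + 19 + 8 + 20 = 105
Number of machines = 3
Ideal balanced load = 105 / 3 = 35.0

35.0


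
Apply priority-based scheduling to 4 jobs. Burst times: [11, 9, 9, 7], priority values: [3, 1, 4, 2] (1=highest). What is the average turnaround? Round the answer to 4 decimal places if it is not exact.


Sort by priority (ascending = highest first):
Order: [(1, 9), (2, 7), (3, 11), (4, 9)]
Completion times:
  Priority 1, burst=9, C=9
  Priority 2, burst=7, C=16
  Priority 3, burst=11, C=27
  Priority 4, burst=9, C=36
Average turnaround = 88/4 = 22.0

22.0


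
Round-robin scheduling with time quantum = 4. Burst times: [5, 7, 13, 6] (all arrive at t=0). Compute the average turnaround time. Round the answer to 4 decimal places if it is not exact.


Time quantum = 4
Execution trace:
  J1 runs 4 units, time = 4
  J2 runs 4 units, time = 8
  J3 runs 4 units, time = 12
  J4 runs 4 units, time = 16
  J1 runs 1 units, time = 17
  J2 runs 3 units, time = 20
  J3 runs 4 units, time = 24
  J4 runs 2 units, time = 26
  J3 runs 4 units, time = 30
  J3 runs 1 units, time = 31
Finish times: [17, 20, 31, 26]
Average turnaround = 94/4 = 23.5

23.5


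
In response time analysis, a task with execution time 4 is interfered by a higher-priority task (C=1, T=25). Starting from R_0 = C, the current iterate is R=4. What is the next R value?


R_next = C + ceil(R_prev / T_hp) * C_hp
ceil(4 / 25) = ceil(0.16) = 1
Interference = 1 * 1 = 1
R_next = 4 + 1 = 5

5


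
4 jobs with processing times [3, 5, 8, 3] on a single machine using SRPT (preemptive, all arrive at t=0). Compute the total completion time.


Since all jobs arrive at t=0, SRPT equals SPT ordering.
SPT order: [3, 3, 5, 8]
Completion times:
  Job 1: p=3, C=3
  Job 2: p=3, C=6
  Job 3: p=5, C=11
  Job 4: p=8, C=19
Total completion time = 3 + 6 + 11 + 19 = 39

39


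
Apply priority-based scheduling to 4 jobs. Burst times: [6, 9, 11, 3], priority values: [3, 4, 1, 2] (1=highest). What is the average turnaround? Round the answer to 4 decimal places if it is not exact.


Sort by priority (ascending = highest first):
Order: [(1, 11), (2, 3), (3, 6), (4, 9)]
Completion times:
  Priority 1, burst=11, C=11
  Priority 2, burst=3, C=14
  Priority 3, burst=6, C=20
  Priority 4, burst=9, C=29
Average turnaround = 74/4 = 18.5

18.5


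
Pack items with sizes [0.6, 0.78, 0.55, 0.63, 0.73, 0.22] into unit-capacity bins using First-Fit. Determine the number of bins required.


Place items sequentially using First-Fit:
  Item 0.6 -> new Bin 1
  Item 0.78 -> new Bin 2
  Item 0.55 -> new Bin 3
  Item 0.63 -> new Bin 4
  Item 0.73 -> new Bin 5
  Item 0.22 -> Bin 1 (now 0.82)
Total bins used = 5

5


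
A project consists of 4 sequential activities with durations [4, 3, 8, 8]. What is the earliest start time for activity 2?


Activity 2 starts after activities 1 through 1 complete.
Predecessor durations: [4]
ES = 4 = 4

4


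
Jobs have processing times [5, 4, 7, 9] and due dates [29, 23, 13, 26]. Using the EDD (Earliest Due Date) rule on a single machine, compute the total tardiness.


Sort by due date (EDD order): [(7, 13), (4, 23), (9, 26), (5, 29)]
Compute completion times and tardiness:
  Job 1: p=7, d=13, C=7, tardiness=max(0,7-13)=0
  Job 2: p=4, d=23, C=11, tardiness=max(0,11-23)=0
  Job 3: p=9, d=26, C=20, tardiness=max(0,20-26)=0
  Job 4: p=5, d=29, C=25, tardiness=max(0,25-29)=0
Total tardiness = 0

0


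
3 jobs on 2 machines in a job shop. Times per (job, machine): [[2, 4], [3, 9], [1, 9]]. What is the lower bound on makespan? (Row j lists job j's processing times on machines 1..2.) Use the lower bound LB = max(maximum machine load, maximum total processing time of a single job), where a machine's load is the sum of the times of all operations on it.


Machine loads:
  Machine 1: 2 + 3 + 1 = 6
  Machine 2: 4 + 9 + 9 = 22
Max machine load = 22
Job totals:
  Job 1: 6
  Job 2: 12
  Job 3: 10
Max job total = 12
Lower bound = max(22, 12) = 22

22


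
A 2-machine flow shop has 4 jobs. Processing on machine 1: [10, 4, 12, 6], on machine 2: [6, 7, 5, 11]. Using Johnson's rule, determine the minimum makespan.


Apply Johnson's rule:
  Group 1 (a <= b): [(2, 4, 7), (4, 6, 11)]
  Group 2 (a > b): [(1, 10, 6), (3, 12, 5)]
Optimal job order: [2, 4, 1, 3]
Schedule:
  Job 2: M1 done at 4, M2 done at 11
  Job 4: M1 done at 10, M2 done at 22
  Job 1: M1 done at 20, M2 done at 28
  Job 3: M1 done at 32, M2 done at 37
Makespan = 37

37


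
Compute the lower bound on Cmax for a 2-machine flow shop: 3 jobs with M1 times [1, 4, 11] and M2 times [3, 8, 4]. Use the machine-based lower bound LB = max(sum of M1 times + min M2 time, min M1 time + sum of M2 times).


LB1 = sum(M1 times) + min(M2 times) = 16 + 3 = 19
LB2 = min(M1 times) + sum(M2 times) = 1 + 15 = 16
Lower bound = max(LB1, LB2) = max(19, 16) = 19

19


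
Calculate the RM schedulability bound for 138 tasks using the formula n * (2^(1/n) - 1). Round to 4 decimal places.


Compute 2^(1/138) = 1.0050354411
Subtract 1: 1.0050354411 - 1 = 0.0050354411
Multiply by n: 138 * 0.0050354411 = 0.6948908718
Round to 4 dp: 0.6949

0.6949


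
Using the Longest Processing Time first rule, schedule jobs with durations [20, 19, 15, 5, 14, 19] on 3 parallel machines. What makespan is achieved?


Sort jobs in decreasing order (LPT): [20, 19, 19, 15, 14, 5]
Assign each job to the least loaded machine:
  Machine 1: jobs [20, 5], load = 25
  Machine 2: jobs [19, 15], load = 34
  Machine 3: jobs [19, 14], load = 33
Makespan = max load = 34

34


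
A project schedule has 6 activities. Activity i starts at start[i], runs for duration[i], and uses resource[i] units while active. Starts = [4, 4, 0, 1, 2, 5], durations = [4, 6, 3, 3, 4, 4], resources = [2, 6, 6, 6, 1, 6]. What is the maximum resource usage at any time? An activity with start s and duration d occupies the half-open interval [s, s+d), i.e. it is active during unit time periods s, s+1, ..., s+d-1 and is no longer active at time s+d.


Each activity i is active on [start_i, start_i + duration_i).
Compute total resource usage per time slot:
  t=0: active resources = [6], total = 6
  t=1: active resources = [6, 6], total = 12
  t=2: active resources = [6, 6, 1], total = 13
  t=3: active resources = [6, 1], total = 7
  t=4: active resources = [2, 6, 1], total = 9
  t=5: active resources = [2, 6, 1, 6], total = 15
  t=6: active resources = [2, 6, 6], total = 14
  t=7: active resources = [2, 6, 6], total = 14
  t=8: active resources = [6, 6], total = 12
  t=9: active resources = [6], total = 6
Peak resource demand = 15

15


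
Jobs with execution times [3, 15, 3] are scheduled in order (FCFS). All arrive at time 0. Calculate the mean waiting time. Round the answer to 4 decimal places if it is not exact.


FCFS order (as given): [3, 15, 3]
Waiting times:
  Job 1: wait = 0
  Job 2: wait = 3
  Job 3: wait = 18
Sum of waiting times = 21
Average waiting time = 21/3 = 7.0

7.0


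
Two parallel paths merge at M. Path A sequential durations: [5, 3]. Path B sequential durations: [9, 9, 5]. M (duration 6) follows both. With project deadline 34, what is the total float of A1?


Forward pass: ES(A1) = sum of predecessors on chain A = 0
EF = ES + duration = 0 + 5 = 5
Backward pass: LF(M) = deadline = 34; LS(M) = 34 - 6 = 28
LF(A1) = LS(M) - sum(successors on chain A) = 28 - 3 = 25
LS = LF - duration = 25 - 5 = 20
Total float = LS - ES = 20 - 0 = 20

20


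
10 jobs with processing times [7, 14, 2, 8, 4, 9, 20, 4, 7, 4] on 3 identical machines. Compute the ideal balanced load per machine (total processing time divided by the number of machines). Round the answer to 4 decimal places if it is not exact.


Total processing time = 7 + 14 + 2 + 8 + 4 + 9 + 20 + 4 + 7 + 4 = 79
Number of machines = 3
Ideal balanced load = 79 / 3 = 26.3333

26.3333


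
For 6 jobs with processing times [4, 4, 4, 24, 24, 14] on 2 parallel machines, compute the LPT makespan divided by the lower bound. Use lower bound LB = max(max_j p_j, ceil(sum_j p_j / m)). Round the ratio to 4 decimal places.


LPT order: [24, 24, 14, 4, 4, 4]
Machine loads after assignment: [38, 36]
LPT makespan = 38
Lower bound = max(max_job, ceil(total/2)) = max(24, 37) = 37
Ratio = 38 / 37 = 1.027

1.027


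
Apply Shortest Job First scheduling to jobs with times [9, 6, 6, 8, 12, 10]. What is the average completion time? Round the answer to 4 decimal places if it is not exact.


SJF order (ascending): [6, 6, 8, 9, 10, 12]
Completion times:
  Job 1: burst=6, C=6
  Job 2: burst=6, C=12
  Job 3: burst=8, C=20
  Job 4: burst=9, C=29
  Job 5: burst=10, C=39
  Job 6: burst=12, C=51
Average completion = 157/6 = 26.1667

26.1667


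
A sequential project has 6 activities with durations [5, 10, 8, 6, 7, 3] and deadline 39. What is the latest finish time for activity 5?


LF(activity 5) = deadline - sum of successor durations
Successors: activities 6 through 6 with durations [3]
Sum of successor durations = 3
LF = 39 - 3 = 36

36


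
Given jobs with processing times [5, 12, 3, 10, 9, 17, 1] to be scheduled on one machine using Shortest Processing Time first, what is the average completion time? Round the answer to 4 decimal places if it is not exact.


Sort jobs by processing time (SPT order): [1, 3, 5, 9, 10, 12, 17]
Compute completion times sequentially:
  Job 1: processing = 1, completes at 1
  Job 2: processing = 3, completes at 4
  Job 3: processing = 5, completes at 9
  Job 4: processing = 9, completes at 18
  Job 5: processing = 10, completes at 28
  Job 6: processing = 12, completes at 40
  Job 7: processing = 17, completes at 57
Sum of completion times = 157
Average completion time = 157/7 = 22.4286

22.4286


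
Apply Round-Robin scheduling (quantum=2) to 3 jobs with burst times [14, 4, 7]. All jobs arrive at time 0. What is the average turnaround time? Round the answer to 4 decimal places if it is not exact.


Time quantum = 2
Execution trace:
  J1 runs 2 units, time = 2
  J2 runs 2 units, time = 4
  J3 runs 2 units, time = 6
  J1 runs 2 units, time = 8
  J2 runs 2 units, time = 10
  J3 runs 2 units, time = 12
  J1 runs 2 units, time = 14
  J3 runs 2 units, time = 16
  J1 runs 2 units, time = 18
  J3 runs 1 units, time = 19
  J1 runs 2 units, time = 21
  J1 runs 2 units, time = 23
  J1 runs 2 units, time = 25
Finish times: [25, 10, 19]
Average turnaround = 54/3 = 18.0

18.0
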